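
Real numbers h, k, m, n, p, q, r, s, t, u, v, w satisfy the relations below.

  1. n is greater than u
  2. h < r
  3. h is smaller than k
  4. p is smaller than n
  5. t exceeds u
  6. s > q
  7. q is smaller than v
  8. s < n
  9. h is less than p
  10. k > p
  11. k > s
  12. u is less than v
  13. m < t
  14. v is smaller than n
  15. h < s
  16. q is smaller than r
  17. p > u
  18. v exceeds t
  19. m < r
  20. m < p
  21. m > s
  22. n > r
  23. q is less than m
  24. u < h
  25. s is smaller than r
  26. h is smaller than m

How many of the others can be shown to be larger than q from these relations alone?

From q the given relations immediately reach s, m, v, r.
From those, t, p, k, n — 8 in total.
No other element is forced above q by the given relations, so the count is 8.

8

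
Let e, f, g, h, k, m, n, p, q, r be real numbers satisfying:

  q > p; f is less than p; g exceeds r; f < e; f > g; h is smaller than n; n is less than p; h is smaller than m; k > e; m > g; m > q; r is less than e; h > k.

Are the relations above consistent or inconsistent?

The single ordering r < g < f < e < k < h < n < p < q < m satisfies every listed relation, so no contradiction arises.

consistent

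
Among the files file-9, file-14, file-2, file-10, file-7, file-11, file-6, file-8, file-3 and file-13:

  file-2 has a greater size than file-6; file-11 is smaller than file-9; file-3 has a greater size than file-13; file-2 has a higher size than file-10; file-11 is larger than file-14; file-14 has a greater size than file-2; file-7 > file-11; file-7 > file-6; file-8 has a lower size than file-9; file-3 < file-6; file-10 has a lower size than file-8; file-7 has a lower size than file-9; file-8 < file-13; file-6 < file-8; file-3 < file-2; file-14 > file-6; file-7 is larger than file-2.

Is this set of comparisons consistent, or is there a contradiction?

Chaining the given relations yields file-8 < file-13 < file-3 < file-6, so file-8 < file-6. But one relation states file-6 < file-8. These cannot both hold.

inconsistent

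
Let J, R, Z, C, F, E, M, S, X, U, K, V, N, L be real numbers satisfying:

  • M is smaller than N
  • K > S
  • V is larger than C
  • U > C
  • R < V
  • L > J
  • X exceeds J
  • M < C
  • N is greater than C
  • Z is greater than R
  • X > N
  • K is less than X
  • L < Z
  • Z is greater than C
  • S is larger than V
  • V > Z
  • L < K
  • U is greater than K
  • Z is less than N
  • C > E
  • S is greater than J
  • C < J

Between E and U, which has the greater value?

U

Chaining the given relations: E < C < J < L < Z < V < S < K < U.
So E < U; U is the larger of the two.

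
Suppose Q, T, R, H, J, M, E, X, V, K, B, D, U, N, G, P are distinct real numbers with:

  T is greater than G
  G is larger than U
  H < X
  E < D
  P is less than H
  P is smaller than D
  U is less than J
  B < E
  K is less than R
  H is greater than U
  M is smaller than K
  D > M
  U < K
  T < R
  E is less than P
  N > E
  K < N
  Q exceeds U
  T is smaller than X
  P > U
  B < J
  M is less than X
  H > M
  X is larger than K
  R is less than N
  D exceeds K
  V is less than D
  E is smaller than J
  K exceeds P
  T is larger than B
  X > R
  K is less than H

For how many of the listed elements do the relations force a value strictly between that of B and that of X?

Chaining upward from B reaches: E, J, P, K, H, D, T, R, N.
Chaining downward from X reaches: U, E, M, P, G, K, H, T, R.
Strictly between B and X are those in both lists: E, P, K, H, T, R — 6 elements.

6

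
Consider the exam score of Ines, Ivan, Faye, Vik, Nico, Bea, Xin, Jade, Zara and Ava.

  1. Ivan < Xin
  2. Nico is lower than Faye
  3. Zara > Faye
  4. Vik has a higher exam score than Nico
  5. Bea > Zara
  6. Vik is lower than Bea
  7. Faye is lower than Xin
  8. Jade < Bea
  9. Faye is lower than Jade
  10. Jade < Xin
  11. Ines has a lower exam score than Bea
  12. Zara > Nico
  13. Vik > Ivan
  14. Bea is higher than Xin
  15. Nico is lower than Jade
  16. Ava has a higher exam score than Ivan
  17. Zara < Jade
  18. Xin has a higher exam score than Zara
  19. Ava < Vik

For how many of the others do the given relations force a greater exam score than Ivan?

Directly above Ivan: Ava, Vik, Xin.
One step further: Bea (4 so far).
Nothing else is reachable above Ivan; 4 in all.

4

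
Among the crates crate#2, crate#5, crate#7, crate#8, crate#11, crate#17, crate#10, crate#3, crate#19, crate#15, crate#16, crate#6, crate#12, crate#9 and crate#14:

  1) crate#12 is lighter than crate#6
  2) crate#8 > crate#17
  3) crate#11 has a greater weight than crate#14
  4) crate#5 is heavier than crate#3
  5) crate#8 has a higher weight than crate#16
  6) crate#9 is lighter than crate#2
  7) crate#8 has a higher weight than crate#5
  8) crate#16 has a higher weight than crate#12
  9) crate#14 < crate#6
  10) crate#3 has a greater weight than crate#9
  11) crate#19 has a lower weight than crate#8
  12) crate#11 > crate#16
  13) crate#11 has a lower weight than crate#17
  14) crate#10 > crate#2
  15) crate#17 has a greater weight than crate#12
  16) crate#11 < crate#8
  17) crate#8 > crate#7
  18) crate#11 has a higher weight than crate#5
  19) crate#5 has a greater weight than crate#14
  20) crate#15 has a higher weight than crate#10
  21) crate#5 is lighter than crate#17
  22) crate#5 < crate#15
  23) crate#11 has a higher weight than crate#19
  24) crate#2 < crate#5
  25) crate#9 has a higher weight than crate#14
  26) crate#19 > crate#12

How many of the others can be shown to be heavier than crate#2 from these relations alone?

6

Directly above crate#2: crate#5, crate#10.
One step further: crate#11, crate#17, crate#8, crate#15 (6 so far).
No other element is forced above crate#2 by the given relations, so the count is 6.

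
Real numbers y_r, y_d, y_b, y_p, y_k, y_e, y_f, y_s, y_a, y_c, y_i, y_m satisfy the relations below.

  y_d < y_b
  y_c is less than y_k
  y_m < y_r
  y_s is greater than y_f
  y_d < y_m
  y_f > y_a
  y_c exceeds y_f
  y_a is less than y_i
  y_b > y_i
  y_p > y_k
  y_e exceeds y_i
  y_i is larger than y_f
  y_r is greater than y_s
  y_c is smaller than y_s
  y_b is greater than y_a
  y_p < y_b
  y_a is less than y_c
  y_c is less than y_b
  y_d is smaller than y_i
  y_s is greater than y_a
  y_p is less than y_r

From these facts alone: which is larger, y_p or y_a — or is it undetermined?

The relevant relations are y_a < y_f; y_f < y_c; y_c < y_k; y_k < y_p.
Together: y_a < y_f < y_c < y_k < y_p.
So y_p is larger.

y_p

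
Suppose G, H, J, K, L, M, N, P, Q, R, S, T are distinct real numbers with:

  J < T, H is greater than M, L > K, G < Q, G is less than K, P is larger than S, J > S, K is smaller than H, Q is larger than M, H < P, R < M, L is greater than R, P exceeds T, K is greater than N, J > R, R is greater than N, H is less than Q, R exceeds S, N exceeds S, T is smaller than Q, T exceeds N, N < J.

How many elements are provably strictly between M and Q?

1

The relations place M below Q. An element lies strictly between them when it is forced above M and also forced below Q.
Above M: {H, P}. Below Q: {S, N, R, G, K, H, J, T}.
Intersection: {H} — 1.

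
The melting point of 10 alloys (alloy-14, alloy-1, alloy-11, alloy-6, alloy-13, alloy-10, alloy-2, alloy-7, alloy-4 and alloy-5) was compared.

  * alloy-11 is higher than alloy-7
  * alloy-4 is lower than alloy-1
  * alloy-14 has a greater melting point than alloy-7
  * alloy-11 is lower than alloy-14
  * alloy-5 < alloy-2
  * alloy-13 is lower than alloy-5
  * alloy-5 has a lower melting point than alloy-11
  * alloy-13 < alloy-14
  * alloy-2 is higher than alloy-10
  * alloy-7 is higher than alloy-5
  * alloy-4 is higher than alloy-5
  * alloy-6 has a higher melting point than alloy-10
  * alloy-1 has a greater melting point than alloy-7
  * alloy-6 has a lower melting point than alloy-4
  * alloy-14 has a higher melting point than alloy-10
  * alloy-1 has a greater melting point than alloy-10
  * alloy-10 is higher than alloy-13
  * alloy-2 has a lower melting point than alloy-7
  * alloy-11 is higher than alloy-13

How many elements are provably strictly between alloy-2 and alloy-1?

1

The relations place alloy-2 below alloy-1. An element lies strictly between them when it is forced above alloy-2 and also forced below alloy-1.
Above alloy-2: {alloy-7, alloy-11, alloy-14}. Below alloy-1: {alloy-13, alloy-10, alloy-5, alloy-7, alloy-6, alloy-4}.
Intersection: {alloy-7} — 1.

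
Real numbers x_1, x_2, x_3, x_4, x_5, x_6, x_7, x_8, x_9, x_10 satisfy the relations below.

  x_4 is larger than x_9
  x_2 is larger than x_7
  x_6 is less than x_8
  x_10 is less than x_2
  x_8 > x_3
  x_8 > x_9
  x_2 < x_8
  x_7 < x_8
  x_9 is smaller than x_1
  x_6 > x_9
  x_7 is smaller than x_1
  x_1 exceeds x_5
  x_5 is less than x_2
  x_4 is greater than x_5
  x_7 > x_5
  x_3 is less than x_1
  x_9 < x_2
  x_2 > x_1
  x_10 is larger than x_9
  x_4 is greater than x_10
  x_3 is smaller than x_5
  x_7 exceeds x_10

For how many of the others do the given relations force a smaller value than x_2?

6

From x_2 the given relations immediately reach x_9, x_10, x_5, x_7, x_1.
From those, x_3 — 6 in total.
Nothing else is reachable below x_2; 6 in all.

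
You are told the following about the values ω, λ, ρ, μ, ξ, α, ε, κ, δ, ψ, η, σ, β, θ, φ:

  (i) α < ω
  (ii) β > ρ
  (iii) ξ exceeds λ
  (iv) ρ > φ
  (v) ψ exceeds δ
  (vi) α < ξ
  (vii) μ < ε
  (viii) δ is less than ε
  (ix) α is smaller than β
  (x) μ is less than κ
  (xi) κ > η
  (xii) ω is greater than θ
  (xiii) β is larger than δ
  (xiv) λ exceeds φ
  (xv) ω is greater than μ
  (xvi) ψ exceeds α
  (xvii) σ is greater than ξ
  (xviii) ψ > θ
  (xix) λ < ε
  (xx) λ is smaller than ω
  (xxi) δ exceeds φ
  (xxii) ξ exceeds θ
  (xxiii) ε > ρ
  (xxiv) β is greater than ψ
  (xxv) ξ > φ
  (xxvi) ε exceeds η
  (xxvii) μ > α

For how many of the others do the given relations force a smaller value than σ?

5

Directly below σ: ξ.
One step further: θ, α, φ, λ (5 so far).
Nothing else is reachable below σ; 5 in all.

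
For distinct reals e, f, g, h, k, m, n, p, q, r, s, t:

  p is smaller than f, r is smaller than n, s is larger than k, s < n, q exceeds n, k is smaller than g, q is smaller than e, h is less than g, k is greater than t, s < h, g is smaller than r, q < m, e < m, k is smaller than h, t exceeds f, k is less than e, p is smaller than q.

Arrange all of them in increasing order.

p < f < t < k < s < h < g < r < n < q < e < m

Nothing is placed below p, so it is least; from there p < f; f < t; t < k; k < s; s < h; h < g; g < r; r < n; n < q; q < e; e < m, each given directly.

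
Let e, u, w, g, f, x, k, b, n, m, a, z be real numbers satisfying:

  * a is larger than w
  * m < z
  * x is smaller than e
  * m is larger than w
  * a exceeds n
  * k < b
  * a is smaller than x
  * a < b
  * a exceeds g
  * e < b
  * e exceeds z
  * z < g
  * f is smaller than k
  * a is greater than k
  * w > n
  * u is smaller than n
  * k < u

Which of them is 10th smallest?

The consecutive relations fix a unique order: f < k < u < n < w < m < z < g < a < x < e < b.
The 10th smallest is x.

x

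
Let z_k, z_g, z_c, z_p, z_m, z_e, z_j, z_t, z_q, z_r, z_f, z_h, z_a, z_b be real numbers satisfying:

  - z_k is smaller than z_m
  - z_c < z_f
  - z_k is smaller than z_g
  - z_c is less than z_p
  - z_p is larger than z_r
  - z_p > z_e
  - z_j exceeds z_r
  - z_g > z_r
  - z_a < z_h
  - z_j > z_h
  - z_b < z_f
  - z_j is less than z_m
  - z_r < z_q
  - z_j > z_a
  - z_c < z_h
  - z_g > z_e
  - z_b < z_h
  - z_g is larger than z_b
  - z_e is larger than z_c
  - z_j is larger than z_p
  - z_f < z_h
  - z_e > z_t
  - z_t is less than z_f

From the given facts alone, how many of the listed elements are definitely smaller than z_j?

From z_j the given relations immediately reach z_a, z_r, z_p, z_h.
From those, z_b, z_c, z_e, z_f — 8 in total.
From those, z_t — 9 in total.
Nothing else is reachable below z_j; 9 in all.

9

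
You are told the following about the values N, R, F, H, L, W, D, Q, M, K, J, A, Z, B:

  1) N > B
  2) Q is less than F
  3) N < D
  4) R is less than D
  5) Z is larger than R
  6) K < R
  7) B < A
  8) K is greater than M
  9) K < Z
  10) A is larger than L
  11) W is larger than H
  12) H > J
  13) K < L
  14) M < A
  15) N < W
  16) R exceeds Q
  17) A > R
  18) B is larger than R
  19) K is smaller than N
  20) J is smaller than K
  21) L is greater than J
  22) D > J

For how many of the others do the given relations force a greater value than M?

9

From M the given relations immediately reach K, A.
From those, R, N, L, Z — 6 in total.
From those, B, D, W — 9 in total.
No other element is forced above M by the given relations, so the count is 9.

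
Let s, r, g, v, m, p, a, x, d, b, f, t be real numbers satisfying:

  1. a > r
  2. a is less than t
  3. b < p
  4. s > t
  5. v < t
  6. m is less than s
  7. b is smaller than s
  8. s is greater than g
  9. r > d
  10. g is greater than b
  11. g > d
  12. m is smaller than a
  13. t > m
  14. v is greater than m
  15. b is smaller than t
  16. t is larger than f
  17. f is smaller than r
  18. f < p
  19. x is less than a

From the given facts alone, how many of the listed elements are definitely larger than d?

From d the given relations immediately reach r, g.
From those, a, s — 4 in total.
From those, t — 5 in total.
Nothing else is reachable above d; 5 in all.

5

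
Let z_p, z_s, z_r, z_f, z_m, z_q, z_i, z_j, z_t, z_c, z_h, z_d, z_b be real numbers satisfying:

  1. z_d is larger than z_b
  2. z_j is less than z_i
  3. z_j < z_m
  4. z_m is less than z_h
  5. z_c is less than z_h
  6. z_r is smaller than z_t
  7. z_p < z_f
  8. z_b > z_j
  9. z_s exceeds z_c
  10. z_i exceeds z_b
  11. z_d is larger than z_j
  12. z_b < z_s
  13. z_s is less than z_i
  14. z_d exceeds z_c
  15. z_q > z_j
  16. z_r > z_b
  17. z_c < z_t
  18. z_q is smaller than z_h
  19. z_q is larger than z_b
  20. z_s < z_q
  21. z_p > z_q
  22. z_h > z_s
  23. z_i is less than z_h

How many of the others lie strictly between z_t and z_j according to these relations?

2

The relations place z_j below z_t. An element lies strictly between them when it is forced above z_j and also forced below z_t.
Above z_j: {z_b, z_m, z_s, z_q, z_p, z_i, z_f, z_h, z_r, z_d}. Below z_t: {z_c, z_b, z_r}.
Intersection: {z_b, z_r} — 2.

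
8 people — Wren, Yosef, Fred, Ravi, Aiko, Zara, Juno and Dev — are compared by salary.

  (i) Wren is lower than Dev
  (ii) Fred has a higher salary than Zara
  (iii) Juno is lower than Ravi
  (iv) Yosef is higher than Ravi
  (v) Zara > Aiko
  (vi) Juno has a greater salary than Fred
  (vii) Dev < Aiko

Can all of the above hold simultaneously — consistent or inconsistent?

The single ordering Wren < Dev < Aiko < Zara < Fred < Juno < Ravi < Yosef satisfies every listed relation, so no contradiction arises.

consistent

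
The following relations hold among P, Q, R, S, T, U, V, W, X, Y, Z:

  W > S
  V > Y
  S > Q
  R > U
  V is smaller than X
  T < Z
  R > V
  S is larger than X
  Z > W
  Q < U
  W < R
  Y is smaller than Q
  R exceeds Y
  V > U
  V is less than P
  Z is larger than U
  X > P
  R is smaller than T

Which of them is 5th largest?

Chaining the given pairs: Y < Q < U < V < P < X < S < W < R < T < Z.
The 5th largest is S.

S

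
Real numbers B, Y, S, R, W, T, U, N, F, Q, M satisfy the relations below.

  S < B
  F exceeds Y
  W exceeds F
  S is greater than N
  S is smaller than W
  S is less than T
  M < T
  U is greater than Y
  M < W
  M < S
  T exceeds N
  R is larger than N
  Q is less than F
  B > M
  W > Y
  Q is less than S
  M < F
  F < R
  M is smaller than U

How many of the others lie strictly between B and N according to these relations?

1

The relations place N below B. An element lies strictly between them when it is forced above N and also forced below B.
Above N: {S, W, T, R}. Below B: {M, Q, S}.
Intersection: {S} — 1.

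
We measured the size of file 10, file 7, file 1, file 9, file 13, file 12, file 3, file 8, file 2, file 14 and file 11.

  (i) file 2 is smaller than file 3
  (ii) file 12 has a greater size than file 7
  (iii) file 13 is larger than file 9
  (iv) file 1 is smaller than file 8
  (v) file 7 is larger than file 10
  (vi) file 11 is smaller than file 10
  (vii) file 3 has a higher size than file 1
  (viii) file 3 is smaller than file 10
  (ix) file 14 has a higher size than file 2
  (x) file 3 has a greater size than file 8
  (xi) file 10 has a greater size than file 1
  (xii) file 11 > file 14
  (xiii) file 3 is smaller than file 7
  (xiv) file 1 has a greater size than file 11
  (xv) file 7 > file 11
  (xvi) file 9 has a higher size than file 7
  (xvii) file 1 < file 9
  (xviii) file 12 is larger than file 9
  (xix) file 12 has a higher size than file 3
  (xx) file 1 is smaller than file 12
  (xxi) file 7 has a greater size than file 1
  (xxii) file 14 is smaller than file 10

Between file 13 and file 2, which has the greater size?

file 13

Link the given pairs in sequence: file 2 < file 14; file 14 < file 11; file 11 < file 1; file 1 < file 8; file 8 < file 3; file 3 < file 10; file 10 < file 7; file 7 < file 9; file 9 < file 13.
Together: file 2 < file 14 < file 11 < file 1 < file 8 < file 3 < file 10 < file 7 < file 9 < file 13.
So file 2 < file 13; file 13 is the larger of the two.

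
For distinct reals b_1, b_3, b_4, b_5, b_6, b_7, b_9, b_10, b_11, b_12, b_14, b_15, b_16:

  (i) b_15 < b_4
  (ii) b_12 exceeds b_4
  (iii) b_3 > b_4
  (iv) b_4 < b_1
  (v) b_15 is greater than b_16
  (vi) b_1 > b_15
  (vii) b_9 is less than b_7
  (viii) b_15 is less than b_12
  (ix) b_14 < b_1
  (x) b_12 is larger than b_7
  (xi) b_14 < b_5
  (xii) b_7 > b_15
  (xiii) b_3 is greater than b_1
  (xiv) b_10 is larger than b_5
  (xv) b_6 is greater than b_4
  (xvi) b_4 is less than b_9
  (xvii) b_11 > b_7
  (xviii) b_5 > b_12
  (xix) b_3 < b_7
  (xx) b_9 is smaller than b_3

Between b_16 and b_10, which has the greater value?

Chaining the given relations: b_16 < b_15 < b_4 < b_1 < b_3 < b_7 < b_12 < b_5 < b_10.
So b_16 < b_10; b_10 is the larger of the two.

b_10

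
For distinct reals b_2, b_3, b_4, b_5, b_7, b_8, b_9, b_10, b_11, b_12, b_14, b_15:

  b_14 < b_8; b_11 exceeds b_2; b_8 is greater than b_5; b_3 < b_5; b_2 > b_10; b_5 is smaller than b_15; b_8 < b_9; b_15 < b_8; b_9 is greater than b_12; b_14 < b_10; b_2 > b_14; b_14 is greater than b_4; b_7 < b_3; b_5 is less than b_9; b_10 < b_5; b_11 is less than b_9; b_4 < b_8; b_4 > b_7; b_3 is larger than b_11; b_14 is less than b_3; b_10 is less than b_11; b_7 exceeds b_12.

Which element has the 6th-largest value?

Piecing the relations together gives one ordering: b_12 < b_7 < b_4 < b_14 < b_10 < b_2 < b_11 < b_3 < b_5 < b_15 < b_8 < b_9.
The 6th largest is b_11.

b_11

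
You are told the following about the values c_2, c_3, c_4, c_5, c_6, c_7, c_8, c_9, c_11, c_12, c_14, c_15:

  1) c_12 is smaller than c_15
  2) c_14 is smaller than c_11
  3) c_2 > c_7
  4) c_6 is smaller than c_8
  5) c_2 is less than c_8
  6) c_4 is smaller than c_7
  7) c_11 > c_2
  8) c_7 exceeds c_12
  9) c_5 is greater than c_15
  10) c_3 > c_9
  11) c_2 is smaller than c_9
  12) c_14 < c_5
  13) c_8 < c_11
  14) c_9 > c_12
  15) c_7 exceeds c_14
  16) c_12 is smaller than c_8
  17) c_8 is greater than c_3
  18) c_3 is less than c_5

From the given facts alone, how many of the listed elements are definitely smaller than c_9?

The elements the relations force below c_9 are c_12, c_4, c_14, c_7, c_2 — no chain reaches any other.
That is 5.

5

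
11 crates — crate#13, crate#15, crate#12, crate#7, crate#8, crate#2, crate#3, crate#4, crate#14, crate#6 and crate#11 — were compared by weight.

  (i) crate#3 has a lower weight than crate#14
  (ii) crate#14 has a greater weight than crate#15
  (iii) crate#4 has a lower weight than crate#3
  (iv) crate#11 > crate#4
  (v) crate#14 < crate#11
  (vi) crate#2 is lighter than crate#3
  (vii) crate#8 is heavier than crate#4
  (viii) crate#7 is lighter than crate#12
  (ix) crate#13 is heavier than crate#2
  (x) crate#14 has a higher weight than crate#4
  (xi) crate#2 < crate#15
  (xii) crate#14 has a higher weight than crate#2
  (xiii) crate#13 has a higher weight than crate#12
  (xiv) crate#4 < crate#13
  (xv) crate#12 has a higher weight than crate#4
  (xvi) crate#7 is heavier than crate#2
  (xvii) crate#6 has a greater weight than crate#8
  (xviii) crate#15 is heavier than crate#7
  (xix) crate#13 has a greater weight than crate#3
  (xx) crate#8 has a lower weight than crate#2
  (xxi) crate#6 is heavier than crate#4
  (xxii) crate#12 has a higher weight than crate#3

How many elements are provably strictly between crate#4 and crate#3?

2

Chaining upward from crate#4 reaches: crate#8, crate#2, crate#7, crate#12, crate#6, crate#15, crate#13, crate#14, crate#11.
Chaining downward from crate#3 reaches: crate#8, crate#2.
Strictly between crate#4 and crate#3 are those in both lists: crate#8, crate#2 — 2 elements.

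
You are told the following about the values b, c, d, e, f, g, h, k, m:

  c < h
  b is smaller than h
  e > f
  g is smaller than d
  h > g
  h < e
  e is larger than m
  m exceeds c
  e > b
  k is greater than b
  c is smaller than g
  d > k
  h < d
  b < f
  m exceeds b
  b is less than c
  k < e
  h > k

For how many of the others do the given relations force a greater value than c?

Directly above c: g, m, h.
One step further: e, d (5 so far).
Nothing else is reachable above c; 5 in all.

5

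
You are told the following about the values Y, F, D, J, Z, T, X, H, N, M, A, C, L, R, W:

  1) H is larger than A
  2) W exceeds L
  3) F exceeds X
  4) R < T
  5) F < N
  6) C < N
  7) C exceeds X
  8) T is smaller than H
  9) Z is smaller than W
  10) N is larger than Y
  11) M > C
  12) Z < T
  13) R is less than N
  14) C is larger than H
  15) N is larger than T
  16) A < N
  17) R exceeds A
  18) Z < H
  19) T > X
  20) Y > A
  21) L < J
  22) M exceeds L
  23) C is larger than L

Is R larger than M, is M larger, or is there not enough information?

The relevant relations are R < T; T < H; H < C; C < M.
Chaining these gives R < T < H < C < M.
So M is larger.

M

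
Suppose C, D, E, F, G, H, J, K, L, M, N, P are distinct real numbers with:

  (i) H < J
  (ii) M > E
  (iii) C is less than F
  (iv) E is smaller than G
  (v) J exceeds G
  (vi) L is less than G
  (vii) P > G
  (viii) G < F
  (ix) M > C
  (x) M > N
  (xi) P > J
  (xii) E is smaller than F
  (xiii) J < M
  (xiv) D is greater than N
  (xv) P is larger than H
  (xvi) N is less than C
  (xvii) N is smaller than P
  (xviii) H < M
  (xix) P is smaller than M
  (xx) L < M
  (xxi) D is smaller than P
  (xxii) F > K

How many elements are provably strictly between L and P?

The relations place L below P. An element lies strictly between them when it is forced above L and also forced below P.
Above L: {G, J, M, F}. Below P: {N, H, E, G, D, J}.
Intersection: {G, J} — 2.

2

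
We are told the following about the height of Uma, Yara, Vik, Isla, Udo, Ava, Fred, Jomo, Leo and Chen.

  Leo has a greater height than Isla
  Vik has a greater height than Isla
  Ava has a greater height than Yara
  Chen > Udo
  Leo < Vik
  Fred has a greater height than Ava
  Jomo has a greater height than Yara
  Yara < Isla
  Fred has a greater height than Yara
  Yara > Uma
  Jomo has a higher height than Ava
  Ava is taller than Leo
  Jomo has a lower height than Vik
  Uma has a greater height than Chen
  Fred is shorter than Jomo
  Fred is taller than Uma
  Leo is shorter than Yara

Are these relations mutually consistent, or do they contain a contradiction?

Chaining the given relations yields Yara < Isla < Leo, so Yara < Leo. But one relation states Leo < Yara. These cannot both hold.

inconsistent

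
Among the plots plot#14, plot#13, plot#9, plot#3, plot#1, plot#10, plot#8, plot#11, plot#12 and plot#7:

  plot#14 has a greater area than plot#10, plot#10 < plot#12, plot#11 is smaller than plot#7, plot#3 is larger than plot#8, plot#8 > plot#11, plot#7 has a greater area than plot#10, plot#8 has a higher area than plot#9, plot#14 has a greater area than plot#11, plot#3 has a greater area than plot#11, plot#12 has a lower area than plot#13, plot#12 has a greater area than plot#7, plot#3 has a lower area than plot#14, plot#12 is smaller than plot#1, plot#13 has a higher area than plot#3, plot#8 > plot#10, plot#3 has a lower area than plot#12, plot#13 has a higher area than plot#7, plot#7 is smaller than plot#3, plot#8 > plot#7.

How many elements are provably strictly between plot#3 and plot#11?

The relations place plot#11 below plot#3. An element lies strictly between them when it is forced above plot#11 and also forced below plot#3.
Above plot#11: {plot#7, plot#8, plot#14, plot#12, plot#1, plot#13}. Below plot#3: {plot#9, plot#10, plot#7, plot#8}.
Intersection: {plot#7, plot#8} — 2.

2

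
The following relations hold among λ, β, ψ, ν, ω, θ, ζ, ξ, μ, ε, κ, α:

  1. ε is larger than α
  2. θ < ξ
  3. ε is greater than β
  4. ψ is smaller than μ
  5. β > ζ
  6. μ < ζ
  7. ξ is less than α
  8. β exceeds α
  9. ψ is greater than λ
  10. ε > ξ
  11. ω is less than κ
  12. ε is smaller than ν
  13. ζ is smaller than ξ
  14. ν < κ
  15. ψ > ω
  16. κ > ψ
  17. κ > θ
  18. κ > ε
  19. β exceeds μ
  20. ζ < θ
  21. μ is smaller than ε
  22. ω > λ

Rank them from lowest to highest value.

λ < ω < ψ < μ < ζ < θ < ξ < α < β < ε < ν < κ

Nothing is placed below λ, so it is least; from there λ < ω; ω < ψ; ψ < μ; μ < ζ; ζ < θ; θ < ξ; ξ < α; α < β; β < ε; ε < ν; ν < κ, each given directly.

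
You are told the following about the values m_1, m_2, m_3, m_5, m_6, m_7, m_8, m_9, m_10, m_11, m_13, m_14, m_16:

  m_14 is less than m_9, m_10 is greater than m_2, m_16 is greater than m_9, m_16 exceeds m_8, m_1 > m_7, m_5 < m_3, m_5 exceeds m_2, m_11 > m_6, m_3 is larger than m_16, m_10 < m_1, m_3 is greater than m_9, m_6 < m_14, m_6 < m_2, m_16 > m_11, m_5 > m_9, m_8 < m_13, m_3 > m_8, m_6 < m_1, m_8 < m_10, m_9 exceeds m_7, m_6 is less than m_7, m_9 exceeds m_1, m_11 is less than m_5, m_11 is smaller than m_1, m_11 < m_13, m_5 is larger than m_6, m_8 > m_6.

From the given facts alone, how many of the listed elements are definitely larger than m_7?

Directly above m_7: m_1, m_9.
One step further: m_16, m_5, m_3 (5 so far).
Nothing else is reachable above m_7; 5 in all.

5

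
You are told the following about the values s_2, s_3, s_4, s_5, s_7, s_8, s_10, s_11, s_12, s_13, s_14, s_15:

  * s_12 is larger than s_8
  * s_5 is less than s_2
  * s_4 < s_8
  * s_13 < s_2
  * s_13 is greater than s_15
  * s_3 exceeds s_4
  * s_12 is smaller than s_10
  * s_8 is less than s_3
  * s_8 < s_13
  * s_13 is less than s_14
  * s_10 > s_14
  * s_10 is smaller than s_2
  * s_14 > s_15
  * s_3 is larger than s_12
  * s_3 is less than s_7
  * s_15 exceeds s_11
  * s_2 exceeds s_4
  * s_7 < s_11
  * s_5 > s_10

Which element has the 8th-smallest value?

The consecutive relations fix a unique order: s_4 < s_8 < s_12 < s_3 < s_7 < s_11 < s_15 < s_13 < s_14 < s_10 < s_5 < s_2.
The 8th smallest is s_13.

s_13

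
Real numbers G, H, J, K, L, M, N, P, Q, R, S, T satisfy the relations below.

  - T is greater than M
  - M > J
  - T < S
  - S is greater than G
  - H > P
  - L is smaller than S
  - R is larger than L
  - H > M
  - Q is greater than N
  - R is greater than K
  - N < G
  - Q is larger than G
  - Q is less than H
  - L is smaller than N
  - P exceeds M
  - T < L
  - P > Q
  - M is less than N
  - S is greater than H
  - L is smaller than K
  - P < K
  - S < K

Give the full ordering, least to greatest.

J < M < T < L < N < G < Q < P < H < S < K < R

Nothing is placed below J, so it is least; from there J < M; M < T; T < L; L < N; N < G; G < Q; Q < P; P < H; H < S; S < K; K < R, each given directly.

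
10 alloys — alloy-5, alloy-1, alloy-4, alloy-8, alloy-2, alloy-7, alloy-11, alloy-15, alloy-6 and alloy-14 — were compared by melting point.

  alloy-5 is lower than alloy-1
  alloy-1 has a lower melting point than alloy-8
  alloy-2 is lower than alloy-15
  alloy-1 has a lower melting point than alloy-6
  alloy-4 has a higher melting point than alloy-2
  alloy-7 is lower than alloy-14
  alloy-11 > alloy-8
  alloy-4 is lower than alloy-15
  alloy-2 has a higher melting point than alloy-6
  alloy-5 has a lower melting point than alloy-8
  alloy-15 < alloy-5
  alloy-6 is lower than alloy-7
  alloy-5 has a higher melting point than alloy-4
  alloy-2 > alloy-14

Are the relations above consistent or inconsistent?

Chaining the given relations yields alloy-6 < alloy-7 < alloy-14 < alloy-2 < alloy-4 < alloy-15 < alloy-5 < alloy-1, so alloy-6 < alloy-1. But one relation states alloy-1 < alloy-6. These cannot both hold.

inconsistent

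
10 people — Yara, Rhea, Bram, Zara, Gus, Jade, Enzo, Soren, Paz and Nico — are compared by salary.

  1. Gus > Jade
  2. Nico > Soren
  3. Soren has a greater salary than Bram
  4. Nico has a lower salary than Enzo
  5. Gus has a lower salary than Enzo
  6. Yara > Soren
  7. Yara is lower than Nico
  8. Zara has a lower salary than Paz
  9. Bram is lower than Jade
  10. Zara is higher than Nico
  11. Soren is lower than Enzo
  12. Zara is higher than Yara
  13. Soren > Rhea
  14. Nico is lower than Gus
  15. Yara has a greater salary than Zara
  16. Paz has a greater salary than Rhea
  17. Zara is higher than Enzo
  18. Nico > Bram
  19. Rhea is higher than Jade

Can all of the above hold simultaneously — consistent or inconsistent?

inconsistent

We have Zara < Yara stated directly, yet also Yara < Nico < Gus < Enzo < Zara by chaining the others — so Yara < Zara. Contradiction.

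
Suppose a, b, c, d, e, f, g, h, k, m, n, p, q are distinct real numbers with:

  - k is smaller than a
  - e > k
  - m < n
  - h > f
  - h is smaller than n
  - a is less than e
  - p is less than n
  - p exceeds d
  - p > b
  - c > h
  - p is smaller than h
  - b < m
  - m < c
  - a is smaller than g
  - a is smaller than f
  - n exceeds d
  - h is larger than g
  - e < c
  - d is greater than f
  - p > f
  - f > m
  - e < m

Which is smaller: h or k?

k

The relevant relations are k < a; a < e; e < m; m < f; f < h.
Chaining these gives k < a < e < m < f < h.
So k < h; k is the smaller of the two.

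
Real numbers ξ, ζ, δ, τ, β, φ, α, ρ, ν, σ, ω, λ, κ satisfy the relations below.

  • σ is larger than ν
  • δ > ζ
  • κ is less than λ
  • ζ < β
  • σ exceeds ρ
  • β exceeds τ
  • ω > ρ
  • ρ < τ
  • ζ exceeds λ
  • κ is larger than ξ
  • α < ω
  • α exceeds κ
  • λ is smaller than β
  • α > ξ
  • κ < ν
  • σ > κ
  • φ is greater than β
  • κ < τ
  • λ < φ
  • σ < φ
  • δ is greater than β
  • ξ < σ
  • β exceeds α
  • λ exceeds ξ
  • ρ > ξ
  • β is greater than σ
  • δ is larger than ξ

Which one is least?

ρ is not least since ξ < ρ; κ is not least since ξ < κ; τ is not least since ρ < τ; α is not least since ξ < α; ν is not least since κ < ν; ω is not least since α < ω; λ is not least since ξ < λ; ζ is not least since λ < ζ; σ is not least since ρ < σ; β is not least since τ < β; δ is not least since ξ < δ; φ is not least since β < φ.
Only ξ has nothing below it, so ξ is the least.

ξ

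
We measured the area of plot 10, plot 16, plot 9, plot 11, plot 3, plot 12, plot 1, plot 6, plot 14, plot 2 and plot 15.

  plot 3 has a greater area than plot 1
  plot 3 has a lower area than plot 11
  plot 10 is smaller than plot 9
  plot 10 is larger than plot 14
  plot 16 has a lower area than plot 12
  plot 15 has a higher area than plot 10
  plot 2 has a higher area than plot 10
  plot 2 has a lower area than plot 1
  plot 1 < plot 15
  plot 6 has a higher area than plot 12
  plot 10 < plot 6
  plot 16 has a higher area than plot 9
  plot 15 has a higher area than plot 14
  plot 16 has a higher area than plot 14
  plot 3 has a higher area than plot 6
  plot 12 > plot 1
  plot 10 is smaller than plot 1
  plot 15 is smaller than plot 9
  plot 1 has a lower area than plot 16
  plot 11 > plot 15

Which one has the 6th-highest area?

Piecing the relations together gives one ordering: plot 14 < plot 10 < plot 2 < plot 1 < plot 15 < plot 9 < plot 16 < plot 12 < plot 6 < plot 3 < plot 11.
The 6th largest is plot 9.

plot 9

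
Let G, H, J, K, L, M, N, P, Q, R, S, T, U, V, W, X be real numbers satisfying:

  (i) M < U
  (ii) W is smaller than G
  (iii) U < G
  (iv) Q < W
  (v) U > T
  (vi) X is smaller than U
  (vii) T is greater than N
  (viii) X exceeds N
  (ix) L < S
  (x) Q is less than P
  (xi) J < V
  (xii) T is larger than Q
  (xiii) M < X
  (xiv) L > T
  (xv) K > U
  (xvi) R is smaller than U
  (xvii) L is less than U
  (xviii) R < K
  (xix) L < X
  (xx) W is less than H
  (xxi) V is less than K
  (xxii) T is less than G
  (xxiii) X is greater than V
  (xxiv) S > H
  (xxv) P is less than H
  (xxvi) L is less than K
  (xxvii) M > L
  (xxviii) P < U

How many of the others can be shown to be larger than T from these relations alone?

7

From T the given relations immediately reach L, U, G.
From those, M, X, K, S — 7 in total.
Nothing else is reachable above T; 7 in all.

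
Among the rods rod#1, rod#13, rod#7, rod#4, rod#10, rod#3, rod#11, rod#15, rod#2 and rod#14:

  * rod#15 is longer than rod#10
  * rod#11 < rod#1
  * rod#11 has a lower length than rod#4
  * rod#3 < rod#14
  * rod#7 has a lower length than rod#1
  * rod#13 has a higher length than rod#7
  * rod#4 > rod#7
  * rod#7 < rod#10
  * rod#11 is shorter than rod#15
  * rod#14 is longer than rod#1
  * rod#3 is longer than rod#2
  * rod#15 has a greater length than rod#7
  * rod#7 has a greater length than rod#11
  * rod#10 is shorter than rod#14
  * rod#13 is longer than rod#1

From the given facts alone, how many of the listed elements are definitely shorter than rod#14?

The elements the relations force below rod#14 are rod#11, rod#7, rod#10, rod#2, rod#1, rod#3 — no chain reaches any other.
That is 6.

6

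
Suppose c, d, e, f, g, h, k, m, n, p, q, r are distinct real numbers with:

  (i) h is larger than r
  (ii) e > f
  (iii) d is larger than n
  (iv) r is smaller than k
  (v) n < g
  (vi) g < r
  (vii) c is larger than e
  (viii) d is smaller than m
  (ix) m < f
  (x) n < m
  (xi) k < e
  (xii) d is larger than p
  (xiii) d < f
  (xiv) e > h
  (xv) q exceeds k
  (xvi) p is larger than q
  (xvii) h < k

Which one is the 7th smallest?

The consecutive relations fix a unique order: n < g < r < h < k < q < p < d < m < f < e < c.
Counting 7 from the smallest end gives p.

p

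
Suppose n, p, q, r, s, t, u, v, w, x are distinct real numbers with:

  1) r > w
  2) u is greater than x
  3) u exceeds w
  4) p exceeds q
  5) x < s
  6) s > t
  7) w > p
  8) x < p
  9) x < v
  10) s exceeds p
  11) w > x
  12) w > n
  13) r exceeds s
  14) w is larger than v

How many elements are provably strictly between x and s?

1

The relations place x below s. An element lies strictly between them when it is forced above x and also forced below s.
Above x: {p, v, w, r, u}. Below s: {t, q, p}.
Intersection: {p} — 1.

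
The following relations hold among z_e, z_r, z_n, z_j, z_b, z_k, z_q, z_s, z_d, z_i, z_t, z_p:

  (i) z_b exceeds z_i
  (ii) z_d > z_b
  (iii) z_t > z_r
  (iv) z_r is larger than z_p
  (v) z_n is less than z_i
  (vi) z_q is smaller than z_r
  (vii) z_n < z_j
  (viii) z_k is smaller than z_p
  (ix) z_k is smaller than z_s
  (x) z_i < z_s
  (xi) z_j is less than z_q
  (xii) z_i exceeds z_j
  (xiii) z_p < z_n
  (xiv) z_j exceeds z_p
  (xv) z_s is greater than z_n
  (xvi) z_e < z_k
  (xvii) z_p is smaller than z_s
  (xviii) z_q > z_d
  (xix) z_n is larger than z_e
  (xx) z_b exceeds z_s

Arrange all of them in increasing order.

Nothing is placed below z_e, so it is least; from there z_e < z_k; z_k < z_p; z_p < z_n; z_n < z_j; z_j < z_i; z_i < z_s; z_s < z_b; z_b < z_d; z_d < z_q; z_q < z_r; z_r < z_t, each given directly.

z_e < z_k < z_p < z_n < z_j < z_i < z_s < z_b < z_d < z_q < z_r < z_t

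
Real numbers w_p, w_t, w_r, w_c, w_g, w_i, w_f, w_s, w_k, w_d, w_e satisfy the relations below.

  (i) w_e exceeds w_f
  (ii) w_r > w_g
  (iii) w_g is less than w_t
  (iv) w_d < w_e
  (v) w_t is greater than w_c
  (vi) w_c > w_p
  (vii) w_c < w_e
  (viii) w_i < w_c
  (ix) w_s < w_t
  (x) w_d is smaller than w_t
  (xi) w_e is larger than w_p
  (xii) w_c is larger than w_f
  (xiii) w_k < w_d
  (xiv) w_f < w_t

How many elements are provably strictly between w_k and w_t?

Chaining upward from w_k reaches: w_d, w_e.
Chaining downward from w_t reaches: w_g, w_s, w_p, w_i, w_f, w_c, w_d.
Strictly between w_k and w_t are those in both lists: w_d — 1 element.

1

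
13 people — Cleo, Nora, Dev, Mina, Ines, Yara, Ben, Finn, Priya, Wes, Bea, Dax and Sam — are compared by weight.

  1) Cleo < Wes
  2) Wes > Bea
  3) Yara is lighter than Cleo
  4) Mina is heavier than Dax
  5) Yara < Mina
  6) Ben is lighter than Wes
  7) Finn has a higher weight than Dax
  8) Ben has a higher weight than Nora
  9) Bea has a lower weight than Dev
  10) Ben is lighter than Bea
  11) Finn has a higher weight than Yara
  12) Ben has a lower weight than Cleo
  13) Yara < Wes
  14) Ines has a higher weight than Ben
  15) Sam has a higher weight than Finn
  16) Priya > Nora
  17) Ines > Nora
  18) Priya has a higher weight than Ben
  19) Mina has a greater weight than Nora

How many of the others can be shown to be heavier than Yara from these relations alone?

The elements the relations force above Yara are Cleo, Mina, Finn, Sam, Wes — no chain reaches any other.
That is 5.

5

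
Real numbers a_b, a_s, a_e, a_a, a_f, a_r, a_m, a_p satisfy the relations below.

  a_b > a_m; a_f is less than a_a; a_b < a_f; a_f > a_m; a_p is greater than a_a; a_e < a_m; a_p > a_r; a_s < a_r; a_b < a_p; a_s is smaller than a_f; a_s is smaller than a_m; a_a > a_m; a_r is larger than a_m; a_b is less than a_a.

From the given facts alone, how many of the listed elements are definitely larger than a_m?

5

From a_m the given relations immediately reach a_r, a_b, a_f, a_a.
From those, a_p — 5 in total.
Nothing else is reachable above a_m; 5 in all.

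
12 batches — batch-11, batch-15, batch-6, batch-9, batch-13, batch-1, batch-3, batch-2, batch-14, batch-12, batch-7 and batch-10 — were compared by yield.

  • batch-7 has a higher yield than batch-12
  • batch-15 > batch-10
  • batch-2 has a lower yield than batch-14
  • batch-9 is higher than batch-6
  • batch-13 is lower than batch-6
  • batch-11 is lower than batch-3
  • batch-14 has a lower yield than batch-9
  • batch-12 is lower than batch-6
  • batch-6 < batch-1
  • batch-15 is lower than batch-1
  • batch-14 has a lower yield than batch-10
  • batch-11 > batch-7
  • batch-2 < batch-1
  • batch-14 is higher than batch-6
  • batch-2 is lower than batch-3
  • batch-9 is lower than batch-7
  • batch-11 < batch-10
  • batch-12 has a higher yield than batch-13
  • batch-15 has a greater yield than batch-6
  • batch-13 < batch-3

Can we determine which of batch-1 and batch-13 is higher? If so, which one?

Following the relations from batch-13: batch-13 < batch-12 < batch-6 < batch-14 < batch-9 < batch-7 < batch-11 < batch-10 < batch-15 < batch-1.
So batch-1 is higher.

batch-1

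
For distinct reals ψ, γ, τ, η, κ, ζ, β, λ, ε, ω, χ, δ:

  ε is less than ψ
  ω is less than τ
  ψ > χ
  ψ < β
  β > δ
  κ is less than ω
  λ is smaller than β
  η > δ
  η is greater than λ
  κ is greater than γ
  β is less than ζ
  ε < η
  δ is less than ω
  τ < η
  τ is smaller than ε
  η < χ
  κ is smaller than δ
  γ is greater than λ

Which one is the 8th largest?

Chaining the given pairs: λ < γ < κ < δ < ω < τ < ε < η < χ < ψ < β < ζ.
The 8th largest is ω.

ω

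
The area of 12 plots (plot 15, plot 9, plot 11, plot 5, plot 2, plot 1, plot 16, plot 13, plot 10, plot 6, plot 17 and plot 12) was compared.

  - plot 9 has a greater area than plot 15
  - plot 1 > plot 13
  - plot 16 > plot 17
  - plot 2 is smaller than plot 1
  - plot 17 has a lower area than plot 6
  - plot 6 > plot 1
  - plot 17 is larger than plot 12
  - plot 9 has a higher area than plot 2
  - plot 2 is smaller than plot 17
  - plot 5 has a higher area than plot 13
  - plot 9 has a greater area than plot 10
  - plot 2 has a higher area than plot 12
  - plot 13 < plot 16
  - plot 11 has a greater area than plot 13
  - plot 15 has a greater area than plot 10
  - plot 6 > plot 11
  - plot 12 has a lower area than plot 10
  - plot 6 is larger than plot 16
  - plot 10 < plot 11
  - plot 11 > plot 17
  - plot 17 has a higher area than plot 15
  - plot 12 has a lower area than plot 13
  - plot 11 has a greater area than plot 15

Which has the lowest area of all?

Chaining upward from plot 12: directly above it, plot 2, plot 10, plot 13, plot 17; then plot 15, plot 1, plot 11, plot 16, plot 9, plot 6, plot 5.
That covers every other element, and nothing is given below plot 12, so plot 12 is the lowest area.

plot 12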